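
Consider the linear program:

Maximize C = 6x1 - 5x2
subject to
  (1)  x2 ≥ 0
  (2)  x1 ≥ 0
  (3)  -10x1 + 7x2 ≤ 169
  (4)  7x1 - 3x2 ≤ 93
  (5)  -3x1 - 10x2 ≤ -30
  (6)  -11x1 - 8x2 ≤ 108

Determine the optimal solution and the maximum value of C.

Extreme points and C = 6x1 - 5x2:
  (93/7, 0) → C = 558/7
  (10, 0) → C = 60
  (0, 169/7) → C = -845/7
  (0, 3) → C = -15
  (1158/19, 2113/19) → C = -3617/19

x1 = 93/7, x2 = 0, maximum C = 558/7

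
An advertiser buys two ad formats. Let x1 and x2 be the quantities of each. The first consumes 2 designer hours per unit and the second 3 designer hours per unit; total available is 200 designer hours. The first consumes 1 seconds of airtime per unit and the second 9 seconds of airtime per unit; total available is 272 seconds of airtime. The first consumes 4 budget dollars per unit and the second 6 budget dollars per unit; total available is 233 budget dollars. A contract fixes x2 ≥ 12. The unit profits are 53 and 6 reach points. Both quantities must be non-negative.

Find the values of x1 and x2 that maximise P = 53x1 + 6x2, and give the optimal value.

Vertices and P = 53x1 + 6x2:
  (0, 272/9) → P = 544/3
  (0, 12) → P = 72
  (31/2, 57/2) → P = 1985/2
  (161/4, 12) → P = 8821/4

The binding constraints are 4x1 + 6x2 = 233 and x2 = 12.
Solving simultaneously gives x1 = 161/4, x2 = 12.

x1 = 161/4, x2 = 12, maximum P = 8821/4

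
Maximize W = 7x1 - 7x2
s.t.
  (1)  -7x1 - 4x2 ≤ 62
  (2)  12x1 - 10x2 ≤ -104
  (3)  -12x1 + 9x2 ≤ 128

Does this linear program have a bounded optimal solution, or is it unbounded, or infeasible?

bounded optimum

Vertices and W = 7x1 - 7x2:
  (-518/59, -8/59) → W = -3570/59
  (-1070/111, 152/111) → W = -8554/111
The feasible region has finitely many vertices and no improving ray; the maximum is -3570/59 at (-518/59, -8/59).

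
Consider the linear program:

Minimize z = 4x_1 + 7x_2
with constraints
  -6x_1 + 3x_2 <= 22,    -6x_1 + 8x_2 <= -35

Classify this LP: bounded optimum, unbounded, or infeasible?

unbounded

From the feasible point (-281/30, -57/5), moving in the direction (-3, -6) keeps every constraint satisfied while z decreases without bound.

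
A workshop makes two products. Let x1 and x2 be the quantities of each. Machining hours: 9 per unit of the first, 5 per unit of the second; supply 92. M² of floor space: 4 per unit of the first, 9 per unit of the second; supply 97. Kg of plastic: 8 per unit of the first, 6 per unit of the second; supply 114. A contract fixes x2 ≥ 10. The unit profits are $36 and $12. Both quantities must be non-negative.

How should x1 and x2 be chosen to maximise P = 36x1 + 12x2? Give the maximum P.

x1 = 7/4, x2 = 10, maximum P = 183

Extreme points and P = 36x1 + 12x2:
  (0, 97/9) → P = 388/3
  (0, 10) → P = 120
  (7/4, 10) → P = 183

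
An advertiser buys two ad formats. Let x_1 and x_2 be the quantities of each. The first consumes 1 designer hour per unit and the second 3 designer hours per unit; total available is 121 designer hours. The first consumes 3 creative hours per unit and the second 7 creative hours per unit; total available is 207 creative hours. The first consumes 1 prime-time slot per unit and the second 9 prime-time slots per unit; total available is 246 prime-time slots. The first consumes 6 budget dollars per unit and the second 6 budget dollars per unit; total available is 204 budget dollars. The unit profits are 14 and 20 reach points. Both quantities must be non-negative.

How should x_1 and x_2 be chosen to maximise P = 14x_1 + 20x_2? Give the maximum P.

Feasible corners and P = 14x_1 + 20x_2:
  (0, 0) → P = 0
  (0, 82/3) → P = 1640/3
  (34, 0) → P = 476
  (141/20, 531/20) → P = 6297/10
  (31/4, 105/4) → P = 1267/2

At the optimal vertex, 3x_1 + 7x_2 = 207 and 6x_1 + 6x_2 = 204.
Solving simultaneously gives x_1 = 31/4, x_2 = 105/4.

x_1 = 31/4, x_2 = 105/4, maximum P = 1267/2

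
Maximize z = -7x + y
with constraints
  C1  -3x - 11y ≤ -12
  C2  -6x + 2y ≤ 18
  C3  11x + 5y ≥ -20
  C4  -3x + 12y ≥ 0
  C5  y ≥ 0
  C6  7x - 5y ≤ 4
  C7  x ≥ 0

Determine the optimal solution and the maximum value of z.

Vertices and z = -7x + y:
  (26/23, 18/23) → z = -164/23
  (0, 12/11) → z = 12/11
  (0, 9) → z = 9
The feasible region is unbounded (it extends along (5, 7), (1, 3)), but z strictly decreases along every unbounded feasible direction, so there is no improving ray and the maximum is attained at a vertex.

x = 0, y = 9, maximum z = 9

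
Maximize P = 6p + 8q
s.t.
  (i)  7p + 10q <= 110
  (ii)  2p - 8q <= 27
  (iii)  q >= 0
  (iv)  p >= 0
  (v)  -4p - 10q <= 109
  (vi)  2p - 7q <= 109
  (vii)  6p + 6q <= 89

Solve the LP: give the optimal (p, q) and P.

p = 115/9, q = 37/18, maximum P = 838/9

The binding constraints are 7p + 10q = 110 and 6p + 6q = 89.
Solving simultaneously gives p = 115/9, q = 37/18.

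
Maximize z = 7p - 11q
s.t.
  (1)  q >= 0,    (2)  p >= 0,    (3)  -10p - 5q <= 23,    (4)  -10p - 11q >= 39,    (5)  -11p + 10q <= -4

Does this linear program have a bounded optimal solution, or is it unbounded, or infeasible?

infeasible

The boundaries q = 0 and -11p + 10q = -4 meet at (4/11, 0), but that point violates -10p - 11q ≥ 39. Every candidate vertex is excluded by some other constraint, so the feasible region is empty.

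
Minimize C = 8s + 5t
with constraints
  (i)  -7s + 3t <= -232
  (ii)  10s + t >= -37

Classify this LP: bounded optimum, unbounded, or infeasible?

unbounded

From the feasible point (121/37, -2579/37), moving in the direction (1, -10) keeps every constraint satisfied while C decreases without bound.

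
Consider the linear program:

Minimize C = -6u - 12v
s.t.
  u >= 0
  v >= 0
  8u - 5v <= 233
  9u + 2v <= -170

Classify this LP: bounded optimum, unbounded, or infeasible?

infeasible

The boundaries u = 0 and v = 0 meet at (0, 0), but that point violates 9u + 2v ≤ -170. Every candidate vertex is excluded by some other constraint, so the feasible region is empty.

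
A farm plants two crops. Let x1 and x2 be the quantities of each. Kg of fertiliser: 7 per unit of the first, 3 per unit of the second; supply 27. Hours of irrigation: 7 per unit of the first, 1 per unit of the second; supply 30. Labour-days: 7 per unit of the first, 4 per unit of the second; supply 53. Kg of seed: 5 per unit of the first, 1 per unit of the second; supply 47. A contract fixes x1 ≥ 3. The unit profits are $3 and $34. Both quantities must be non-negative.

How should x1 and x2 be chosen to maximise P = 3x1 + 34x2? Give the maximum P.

x1 = 3, x2 = 2, maximum P = 77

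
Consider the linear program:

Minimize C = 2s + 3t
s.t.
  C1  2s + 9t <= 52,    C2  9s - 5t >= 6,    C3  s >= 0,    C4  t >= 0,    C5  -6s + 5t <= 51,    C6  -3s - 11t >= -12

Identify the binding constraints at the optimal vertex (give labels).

C2 and C4

Feasible corners and C = 2s + 3t:
  (2/3, 0) → C = 4/3
  (21/19, 15/19) → C = 87/19
  (4, 0) → C = 8

The minimum is at (2/3, 0). Substituting into each constraint, equality holds for C2 and C4; the remaining constraints have slack.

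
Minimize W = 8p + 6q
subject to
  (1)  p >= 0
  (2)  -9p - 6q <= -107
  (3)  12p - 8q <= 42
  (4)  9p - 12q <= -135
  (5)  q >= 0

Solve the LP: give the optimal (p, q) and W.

p = 79/27, q = 121/9, minimum W = 2810/27

The feasible region is unbounded (it extends along (0, 1), (2, 3)), but W strictly increases along every unbounded feasible direction, so there is no improving ray and the minimum is attained at a vertex.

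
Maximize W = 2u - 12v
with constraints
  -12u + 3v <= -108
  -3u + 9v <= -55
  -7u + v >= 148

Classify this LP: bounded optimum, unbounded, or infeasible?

From the feasible point (-184/3, -844/3), moving in the direction (-3, -12) keeps every constraint satisfied while W increases without bound.

unbounded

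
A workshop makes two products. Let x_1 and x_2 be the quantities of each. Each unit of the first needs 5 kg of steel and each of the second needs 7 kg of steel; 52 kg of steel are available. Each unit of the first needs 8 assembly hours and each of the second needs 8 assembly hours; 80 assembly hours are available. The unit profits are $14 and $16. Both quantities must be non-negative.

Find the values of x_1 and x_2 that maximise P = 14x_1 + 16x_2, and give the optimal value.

x_1 = 9, x_2 = 1, maximum P = 142

Extreme points and P = 14x_1 + 16x_2:
  (0, 0) → P = 0
  (0, 52/7) → P = 832/7
  (10, 0) → P = 140
  (9, 1) → P = 142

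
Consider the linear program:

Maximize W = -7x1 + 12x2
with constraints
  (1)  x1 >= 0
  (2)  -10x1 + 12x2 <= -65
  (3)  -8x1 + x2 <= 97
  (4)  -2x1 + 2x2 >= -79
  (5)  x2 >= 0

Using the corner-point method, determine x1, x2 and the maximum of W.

x1 = 409/2, x2 = 165, maximum W = 1097/2

Extreme points and W = -7x1 + 12x2:
  (409/2, 165) → W = 1097/2
  (13/2, 0) → W = -91/2
  (79/2, 0) → W = -553/2

At the optimal vertex, -10x1 + 12x2 = -65 and -2x1 + 2x2 = -79.
Solving simultaneously gives x1 = 409/2, x2 = 165.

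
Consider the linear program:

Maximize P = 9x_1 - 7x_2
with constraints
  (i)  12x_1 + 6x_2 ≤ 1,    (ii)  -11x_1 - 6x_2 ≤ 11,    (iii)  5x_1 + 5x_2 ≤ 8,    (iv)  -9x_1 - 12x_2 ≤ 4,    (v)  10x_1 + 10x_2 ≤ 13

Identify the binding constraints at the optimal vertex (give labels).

(i) and (iv)

Feasible corners and P = 9x_1 - 7x_2:
  (2/5, -19/30) → P = 241/30
  (-17/15, 73/30) → P = -817/30
  (-18/13, 55/78) → P = -1357/78
  (-94/25, 253/50) → P = -3463/50

The maximum is at (2/5, -19/30). Substituting into each constraint, equality holds for (i) and (iv); the remaining constraints have slack.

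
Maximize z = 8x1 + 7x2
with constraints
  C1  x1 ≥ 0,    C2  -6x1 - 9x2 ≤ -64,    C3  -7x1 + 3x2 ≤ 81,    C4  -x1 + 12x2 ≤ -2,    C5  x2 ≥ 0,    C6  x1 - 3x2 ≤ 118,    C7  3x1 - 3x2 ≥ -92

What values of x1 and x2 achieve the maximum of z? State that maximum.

Corner points and z = 8x1 + 7x2:
  (262/27, 52/81) → z = 6652/81
  (32/3, 0) → z = 256/3
  (470/3, 116/9) → z = 12092/9
  (118, 0) → z = 944

x1 = 470/3, x2 = 116/9, maximum z = 12092/9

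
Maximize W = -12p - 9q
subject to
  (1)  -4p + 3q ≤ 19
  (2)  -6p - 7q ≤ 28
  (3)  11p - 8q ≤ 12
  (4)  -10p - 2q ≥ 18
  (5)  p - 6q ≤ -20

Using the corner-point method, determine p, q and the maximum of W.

p = -18/7, q = 61/21, maximum W = 33/7

Corner points and W = -12p - 9q:
  (-46/19, 59/19) → W = 21/19
  (-18/7, 61/21) → W = 33/7
  (-74/31, 91/31) → W = 69/31

The binding constraints are -4p + 3q = 19 and p - 6q = -20.
Solving simultaneously gives p = -18/7, q = 61/21.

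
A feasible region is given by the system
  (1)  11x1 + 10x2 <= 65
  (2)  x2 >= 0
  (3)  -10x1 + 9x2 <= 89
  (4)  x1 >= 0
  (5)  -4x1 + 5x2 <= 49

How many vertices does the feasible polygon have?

3

Intersecting each pair of boundary lines and keeping only the points that satisfy every inequality leaves:
  (65/11, 0)
  (0, 13/2)
  (0, 0)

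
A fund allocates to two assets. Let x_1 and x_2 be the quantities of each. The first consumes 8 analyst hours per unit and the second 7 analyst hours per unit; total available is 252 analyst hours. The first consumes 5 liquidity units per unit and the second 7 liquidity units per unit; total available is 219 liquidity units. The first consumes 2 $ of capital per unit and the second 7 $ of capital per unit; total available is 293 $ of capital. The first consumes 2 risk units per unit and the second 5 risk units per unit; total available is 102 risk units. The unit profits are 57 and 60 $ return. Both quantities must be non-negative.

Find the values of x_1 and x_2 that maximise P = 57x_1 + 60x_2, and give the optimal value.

Extreme points and P = 57x_1 + 60x_2:
  (0, 0) → P = 0
  (0, 102/5) → P = 1224
  (63/2, 0) → P = 3591/2
  (21, 12) → P = 1917

The optimum lies where 8x_1 + 7x_2 = 252 and 2x_1 + 5x_2 = 102.
Solving simultaneously gives x_1 = 21, x_2 = 12.

x_1 = 21, x_2 = 12, maximum P = 1917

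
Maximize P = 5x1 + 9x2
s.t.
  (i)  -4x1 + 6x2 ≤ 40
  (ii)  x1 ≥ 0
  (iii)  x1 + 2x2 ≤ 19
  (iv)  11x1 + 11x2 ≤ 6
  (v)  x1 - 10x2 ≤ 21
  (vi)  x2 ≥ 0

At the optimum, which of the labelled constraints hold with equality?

(ii) and (iv)

Extreme points and P = 5x1 + 9x2:
  (0, 6/11) → P = 54/11
  (0, 0) → P = 0
  (6/11, 0) → P = 30/11

The maximum is at (0, 6/11). Substituting into each constraint, equality holds for (ii) and (iv); the remaining constraints have slack.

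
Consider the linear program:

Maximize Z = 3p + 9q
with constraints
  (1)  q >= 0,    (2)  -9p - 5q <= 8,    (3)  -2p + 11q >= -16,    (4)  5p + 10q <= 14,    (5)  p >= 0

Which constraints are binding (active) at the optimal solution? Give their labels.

Feasible corners and Z = 3p + 9q:
  (14/5, 0) → Z = 42/5
  (0, 0) → Z = 0
  (0, 7/5) → Z = 63/5

The maximum is at (0, 7/5). Substituting into each constraint, equality holds for (4) and (5); the remaining constraints have slack.

(4) and (5)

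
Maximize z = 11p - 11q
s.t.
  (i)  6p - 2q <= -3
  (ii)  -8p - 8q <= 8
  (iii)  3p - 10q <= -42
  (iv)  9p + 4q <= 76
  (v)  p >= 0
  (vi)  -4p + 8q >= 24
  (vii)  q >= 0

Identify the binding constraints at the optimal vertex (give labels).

(i) and (iii)

Extreme points and z = 11p - 11q:
  (1, 9/2) → z = -77/2
  (10/3, 23/2) → z = -539/6
  (0, 21/5) → z = -231/5
  (0, 19) → z = -209

The maximum is at (1, 9/2). Substituting into each constraint, equality holds for (i) and (iii); the remaining constraints have slack.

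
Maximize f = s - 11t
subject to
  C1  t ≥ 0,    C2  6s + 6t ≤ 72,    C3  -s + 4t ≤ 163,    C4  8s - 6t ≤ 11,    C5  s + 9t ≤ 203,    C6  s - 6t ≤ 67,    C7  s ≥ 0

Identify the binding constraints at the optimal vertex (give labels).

C1 and C4

Extreme points and f = s - 11t:
  (11/8, 0) → f = 11/8
  (0, 0) → f = 0
  (83/14, 85/14) → f = -426/7
  (0, 12) → f = -132

The maximum is at (11/8, 0). Substituting into each constraint, equality holds for C1 and C4; the remaining constraints have slack.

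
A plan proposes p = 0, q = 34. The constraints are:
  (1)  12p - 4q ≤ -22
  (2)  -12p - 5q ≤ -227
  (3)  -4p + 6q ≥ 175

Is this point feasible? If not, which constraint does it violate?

Constraint (2): -12p - 5q = -170, which is not ≤ -227. All other constraints are satisfied.

not feasible — violates (2)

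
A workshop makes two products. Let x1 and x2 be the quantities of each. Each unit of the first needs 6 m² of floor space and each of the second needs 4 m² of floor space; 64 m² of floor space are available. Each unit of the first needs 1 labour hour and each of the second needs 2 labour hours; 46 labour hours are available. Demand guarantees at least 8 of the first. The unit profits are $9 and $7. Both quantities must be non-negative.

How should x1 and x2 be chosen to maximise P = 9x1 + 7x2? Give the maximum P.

Vertices and P = 9x1 + 7x2:
  (32/3, 0) → P = 96
  (8, 0) → P = 72
  (8, 4) → P = 100

At the optimal vertex, 6x1 + 4x2 = 64 and x1 = 8.
Solving simultaneously gives x1 = 8, x2 = 4.

x1 = 8, x2 = 4, maximum P = 100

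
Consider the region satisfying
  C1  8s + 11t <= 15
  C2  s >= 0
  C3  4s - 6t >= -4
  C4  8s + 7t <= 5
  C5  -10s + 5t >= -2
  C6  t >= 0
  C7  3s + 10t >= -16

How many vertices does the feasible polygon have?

5

Of the 21 pairwise boundary intersections, those satisfying every inequality are:
  (0, 2/3)
  (0, 0)
  (1/38, 13/19)
  (39/110, 17/55)
  (1/5, 0)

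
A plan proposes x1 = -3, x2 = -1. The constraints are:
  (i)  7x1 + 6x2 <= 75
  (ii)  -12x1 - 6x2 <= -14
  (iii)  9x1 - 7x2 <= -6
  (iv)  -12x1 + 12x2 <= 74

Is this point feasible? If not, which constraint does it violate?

not feasible — violates (ii)

Constraint (ii): -12x1 - 6x2 = 42, which is not ≤ -14. All other constraints are satisfied.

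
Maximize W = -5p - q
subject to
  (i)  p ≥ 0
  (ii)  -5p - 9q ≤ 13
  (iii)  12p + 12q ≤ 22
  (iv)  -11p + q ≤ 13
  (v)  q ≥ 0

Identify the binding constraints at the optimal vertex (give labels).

(i) and (v)

Vertices and W = -5p - q:
  (0, 11/6) → W = -11/6
  (0, 0) → W = 0
  (11/6, 0) → W = -55/6

The maximum is at (0, 0). Substituting into each constraint, equality holds for (i) and (v); the remaining constraints have slack.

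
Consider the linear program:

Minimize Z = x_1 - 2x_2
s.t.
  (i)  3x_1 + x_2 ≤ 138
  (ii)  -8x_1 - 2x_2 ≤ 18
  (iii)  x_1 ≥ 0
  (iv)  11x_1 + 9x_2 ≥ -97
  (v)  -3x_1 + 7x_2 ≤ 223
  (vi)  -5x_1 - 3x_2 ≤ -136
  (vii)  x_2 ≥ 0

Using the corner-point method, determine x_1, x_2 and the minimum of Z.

Extreme points and Z = x_1 - 2x_2:
  (743/24, 361/8) → Z = -1423/24
  (46, 0) → Z = 46
  (283/44, 1523/44) → Z = -2763/44
  (136/5, 0) → Z = 136/5

x_1 = 283/44, x_2 = 1523/44, minimum Z = -2763/44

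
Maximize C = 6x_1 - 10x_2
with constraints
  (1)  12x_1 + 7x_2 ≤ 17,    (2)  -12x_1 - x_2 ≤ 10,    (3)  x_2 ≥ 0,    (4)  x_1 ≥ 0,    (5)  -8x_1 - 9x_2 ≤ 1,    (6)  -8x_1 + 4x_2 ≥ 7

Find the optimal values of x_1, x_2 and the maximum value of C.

x_1 = 0, x_2 = 7/4, maximum C = -35/2

Feasible corners and C = 6x_1 - 10x_2:
  (0, 17/7) → C = -170/7
  (19/104, 55/26) → C = -1043/52
  (0, 7/4) → C = -35/2

The binding constraints are x_1 = 0 and -8x_1 + 4x_2 = 7.
Solving simultaneously gives x_1 = 0, x_2 = 7/4.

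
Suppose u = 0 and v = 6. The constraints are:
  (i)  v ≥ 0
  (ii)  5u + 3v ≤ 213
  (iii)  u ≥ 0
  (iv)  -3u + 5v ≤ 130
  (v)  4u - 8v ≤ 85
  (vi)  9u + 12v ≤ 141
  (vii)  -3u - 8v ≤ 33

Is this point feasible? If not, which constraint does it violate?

feasible

(i): 6 ≥ 0 ✓
(ii): 18 ≤ 213 ✓
(iii): 0 ≥ 0 ✓
(iv): 30 ≤ 130 ✓
(v): -48 ≤ 85 ✓
(vi): 72 ≤ 141 ✓
(vii): -48 ≤ 33 ✓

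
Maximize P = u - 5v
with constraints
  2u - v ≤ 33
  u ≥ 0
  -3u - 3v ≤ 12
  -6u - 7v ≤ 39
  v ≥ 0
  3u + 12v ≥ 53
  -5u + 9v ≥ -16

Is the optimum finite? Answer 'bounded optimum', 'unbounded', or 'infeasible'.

bounded optimum

Corner points and P = u - 5v:
  (281/13, 133/13) → P = -384/13
  (0, 53/12) → P = -265/12
  (223/29, 217/87) → P = -416/87
The feasible region has finitely many vertices and no improving ray; the maximum is -416/87 at (223/29, 217/87).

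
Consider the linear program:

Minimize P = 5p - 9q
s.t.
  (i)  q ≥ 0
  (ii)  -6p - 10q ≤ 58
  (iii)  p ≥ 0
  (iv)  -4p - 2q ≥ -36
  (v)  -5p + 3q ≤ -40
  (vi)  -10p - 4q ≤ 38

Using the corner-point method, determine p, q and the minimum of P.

Vertices and P = 5p - 9q:
  (9, 0) → P = 45
  (8, 0) → P = 40
  (94/11, 10/11) → P = 380/11

p = 94/11, q = 10/11, minimum P = 380/11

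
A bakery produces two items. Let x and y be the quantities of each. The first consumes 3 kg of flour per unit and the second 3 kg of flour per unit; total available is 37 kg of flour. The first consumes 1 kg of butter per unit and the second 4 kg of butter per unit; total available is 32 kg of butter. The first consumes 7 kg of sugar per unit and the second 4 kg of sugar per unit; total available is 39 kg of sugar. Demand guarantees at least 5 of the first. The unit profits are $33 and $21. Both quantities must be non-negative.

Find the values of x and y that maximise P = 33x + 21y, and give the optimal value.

x = 5, y = 1, maximum P = 186

Corner points and P = 33x + 21y:
  (39/7, 0) → P = 1287/7
  (5, 0) → P = 165
  (5, 1) → P = 186

The optimum lies where 7x + 4y = 39 and x = 5.
Solving simultaneously gives x = 5, y = 1.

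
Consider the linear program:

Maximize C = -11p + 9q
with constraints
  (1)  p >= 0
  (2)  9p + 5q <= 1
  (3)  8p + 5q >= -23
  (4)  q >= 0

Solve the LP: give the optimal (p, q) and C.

p = 0, q = 1/5, maximum C = 9/5

Feasible corners and C = -11p + 9q:
  (0, 1/5) → C = 9/5
  (0, 0) → C = 0
  (1/9, 0) → C = -11/9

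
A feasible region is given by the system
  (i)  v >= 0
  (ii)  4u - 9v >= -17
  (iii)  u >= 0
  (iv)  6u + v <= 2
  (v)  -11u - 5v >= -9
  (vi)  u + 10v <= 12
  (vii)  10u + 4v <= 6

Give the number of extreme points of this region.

5

Of the 21 pairwise boundary intersections, those satisfying every inequality are:
  (0, 0)
  (1/3, 0)
  (0, 6/5)
  (1/7, 8/7)
  (1/8, 19/16)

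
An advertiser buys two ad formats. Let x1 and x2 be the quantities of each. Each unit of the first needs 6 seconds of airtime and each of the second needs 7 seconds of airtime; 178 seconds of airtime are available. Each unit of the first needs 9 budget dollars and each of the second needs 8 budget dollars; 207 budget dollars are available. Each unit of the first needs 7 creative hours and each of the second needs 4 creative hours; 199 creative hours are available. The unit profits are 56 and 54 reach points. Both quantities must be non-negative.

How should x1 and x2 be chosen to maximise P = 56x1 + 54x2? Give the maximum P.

x1 = 5/3, x2 = 24, maximum P = 4168/3

Vertices and P = 56x1 + 54x2:
  (0, 0) → P = 0
  (0, 178/7) → P = 9612/7
  (23, 0) → P = 1288
  (5/3, 24) → P = 4168/3

The binding constraints are 6x1 + 7x2 = 178 and 9x1 + 8x2 = 207.
Solving simultaneously gives x1 = 5/3, x2 = 24.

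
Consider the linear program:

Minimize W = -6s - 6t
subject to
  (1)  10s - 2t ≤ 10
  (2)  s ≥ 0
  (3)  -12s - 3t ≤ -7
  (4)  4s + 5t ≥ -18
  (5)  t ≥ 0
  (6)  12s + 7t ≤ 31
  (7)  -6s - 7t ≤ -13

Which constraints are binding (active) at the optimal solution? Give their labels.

(2) and (6)

Corner points and W = -6s - 6t:
  (66/47, 95/47) → W = -966/47
  (48/41, 35/41) → W = -498/41
  (0, 7/3) → W = -14
  (0, 31/7) → W = -186/7
  (5/33, 19/11) → W = -124/11

The minimum is at (0, 31/7). Substituting into each constraint, equality holds for (2) and (6); the remaining constraints have slack.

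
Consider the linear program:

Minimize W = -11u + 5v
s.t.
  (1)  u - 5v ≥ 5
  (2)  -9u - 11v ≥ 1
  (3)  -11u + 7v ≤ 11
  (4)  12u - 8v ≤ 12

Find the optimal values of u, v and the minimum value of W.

u = 5/13, v = -12/13, minimum W = -115/13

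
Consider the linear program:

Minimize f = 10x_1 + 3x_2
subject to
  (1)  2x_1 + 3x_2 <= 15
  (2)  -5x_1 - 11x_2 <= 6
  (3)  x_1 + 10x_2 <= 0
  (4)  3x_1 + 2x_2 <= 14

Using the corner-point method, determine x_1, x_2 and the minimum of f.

x_1 = -20/13, x_2 = 2/13, minimum f = -194/13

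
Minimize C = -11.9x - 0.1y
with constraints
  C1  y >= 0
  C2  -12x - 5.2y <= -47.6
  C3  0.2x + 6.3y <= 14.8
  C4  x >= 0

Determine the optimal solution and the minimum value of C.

Feasible corners and C = -11.9x - 0.1y:
  (119/30, 0) → C = -14161/300
  (74, 0) → C = -4403/5
  (5573/1864, 2101/932) → C = -667389/18640

At the optimal vertex, y = 0 and 0.2x + 6.3y = 14.8.
Solving simultaneously gives x = 74, y = 0.

x = 74, y = 0, minimum C = -880.6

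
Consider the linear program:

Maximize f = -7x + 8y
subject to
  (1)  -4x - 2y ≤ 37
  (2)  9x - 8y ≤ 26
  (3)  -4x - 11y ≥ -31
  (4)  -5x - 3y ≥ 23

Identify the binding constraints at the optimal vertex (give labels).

(1) and (3)

Vertices and f = -7x + 8y:
  (-122/25, -437/50) → f = -894/25
  (-469/36, 68/9) → f = 5459/36
  (-106/67, -337/67) → f = -1954/67
  (-346/43, 247/43) → f = 4398/43

The maximum is at (-469/36, 68/9). Substituting into each constraint, equality holds for (1) and (3); the remaining constraints have slack.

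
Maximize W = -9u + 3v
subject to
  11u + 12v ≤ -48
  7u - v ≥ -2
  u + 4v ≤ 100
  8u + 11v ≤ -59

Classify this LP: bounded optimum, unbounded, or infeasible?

Vertices and W = -9u + 3v:
  (36/5, -53/5) → W = -483/5
  (-81/85, -397/85) → W = -462/85
The feasible region has finitely many vertices and no improving ray; the maximum is -462/85 at (-81/85, -397/85).

bounded optimum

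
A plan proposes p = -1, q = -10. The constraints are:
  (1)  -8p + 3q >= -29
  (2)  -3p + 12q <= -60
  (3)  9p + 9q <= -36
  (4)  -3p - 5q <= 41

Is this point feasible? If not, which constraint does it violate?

Constraint (4): -3p - 5q = 53, which is not ≤ 41. All other constraints are satisfied.

not feasible — violates (4)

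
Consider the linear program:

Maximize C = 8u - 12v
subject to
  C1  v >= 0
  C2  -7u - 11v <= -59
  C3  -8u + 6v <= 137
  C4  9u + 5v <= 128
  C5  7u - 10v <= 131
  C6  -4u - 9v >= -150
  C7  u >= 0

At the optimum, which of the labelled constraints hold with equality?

Extreme points and C = 8u - 12v:
  (59/7, 0) → C = 472/7
  (128/9, 0) → C = 1024/9
  (0, 59/11) → C = -708/11
  (402/61, 838/61) → C = -6840/61
  (0, 50/3) → C = -200

The maximum is at (128/9, 0). Substituting into each constraint, equality holds for C1 and C4; the remaining constraints have slack.

C1 and C4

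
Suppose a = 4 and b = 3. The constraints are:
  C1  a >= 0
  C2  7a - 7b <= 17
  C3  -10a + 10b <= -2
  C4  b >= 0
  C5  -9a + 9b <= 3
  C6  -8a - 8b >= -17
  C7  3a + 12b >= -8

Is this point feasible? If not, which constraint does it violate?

Constraint C6: -8a - 8b = -56, which is not ≥ -17. All other constraints are satisfied.

not feasible — violates C6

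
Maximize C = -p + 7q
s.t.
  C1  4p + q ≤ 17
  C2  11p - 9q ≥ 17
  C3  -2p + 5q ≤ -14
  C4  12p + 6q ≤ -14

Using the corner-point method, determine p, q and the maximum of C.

Feasible corners and C = -p + 7q:
  (29/3, -65/3) → C = -484/3
  (-41/37, -120/37) → C = -799/37
  (7/36, -49/18) → C = -77/4
The feasible region is unbounded (it extends along (1, -4), (-9, -11)), but C strictly decreases along every unbounded feasible direction, so there is no improving ray and the maximum is attained at a vertex.

The binding constraints are -2p + 5q = -14 and 12p + 6q = -14.
Solving simultaneously gives p = 7/36, q = -49/18.

p = 7/36, q = -49/18, maximum C = -77/4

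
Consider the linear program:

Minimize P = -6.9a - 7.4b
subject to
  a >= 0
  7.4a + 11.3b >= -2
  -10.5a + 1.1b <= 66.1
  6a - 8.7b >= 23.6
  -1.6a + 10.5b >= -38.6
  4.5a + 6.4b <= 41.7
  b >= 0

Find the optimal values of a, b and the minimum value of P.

Vertices and P = -6.9a - 7.4b:
  (51383/7755, 960/517) → P = -1537009/25850
  (59/15, 0) → P = -1357/50
  (139/15, 0) → P = -3197/50

a = 139/15, b = 0, minimum P = -3197/50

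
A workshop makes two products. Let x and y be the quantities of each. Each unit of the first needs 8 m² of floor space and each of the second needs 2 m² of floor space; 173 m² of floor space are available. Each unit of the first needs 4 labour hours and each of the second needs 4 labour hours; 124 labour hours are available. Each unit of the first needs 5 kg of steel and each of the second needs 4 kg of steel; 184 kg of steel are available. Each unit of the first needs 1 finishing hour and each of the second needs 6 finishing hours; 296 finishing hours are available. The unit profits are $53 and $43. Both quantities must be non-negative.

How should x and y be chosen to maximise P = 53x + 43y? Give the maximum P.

The binding constraints are 8x + 2y = 173 and 4x + 4y = 124.
Solving simultaneously gives x = 37/2, y = 25/2.

x = 37/2, y = 25/2, maximum P = 1518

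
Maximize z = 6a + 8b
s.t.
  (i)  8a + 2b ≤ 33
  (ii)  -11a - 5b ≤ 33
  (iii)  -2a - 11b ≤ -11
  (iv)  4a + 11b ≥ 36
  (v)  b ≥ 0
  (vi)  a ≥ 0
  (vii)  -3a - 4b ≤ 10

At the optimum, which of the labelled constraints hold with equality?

(i) and (vi)

Extreme points and z = 6a + 8b:
  (291/80, 39/20) → z = 1497/40
  (0, 33/2) → z = 132
  (0, 36/11) → z = 288/11

The maximum is at (0, 33/2). Substituting into each constraint, equality holds for (i) and (vi); the remaining constraints have slack.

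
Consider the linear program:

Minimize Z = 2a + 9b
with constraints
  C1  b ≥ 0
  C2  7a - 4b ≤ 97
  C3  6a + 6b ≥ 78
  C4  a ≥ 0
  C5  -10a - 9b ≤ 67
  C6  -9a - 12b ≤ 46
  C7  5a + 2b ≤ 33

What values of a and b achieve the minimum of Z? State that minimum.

Feasible corners and Z = 2a + 9b:
  (0, 13) → Z = 117
  (7/3, 32/3) → Z = 302/3
  (0, 33/2) → Z = 297/2

At the optimal vertex, 6a + 6b = 78 and 5a + 2b = 33.
Solving simultaneously gives a = 7/3, b = 32/3.

a = 7/3, b = 32/3, minimum Z = 302/3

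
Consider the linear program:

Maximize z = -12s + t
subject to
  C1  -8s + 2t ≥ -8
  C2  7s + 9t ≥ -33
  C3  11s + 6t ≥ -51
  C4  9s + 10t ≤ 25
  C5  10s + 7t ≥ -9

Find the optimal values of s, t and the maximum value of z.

s = -265/37, t = 331/37, maximum z = 3511/37

Feasible corners and z = -12s + t:
  (65/49, 64/49) → z = -716/49
  (1/2, -2) → z = -8
  (-265/37, 331/37) → z = 3511/37

At the optimal vertex, 9s + 10t = 25 and 10s + 7t = -9.
Solving simultaneously gives s = -265/37, t = 331/37.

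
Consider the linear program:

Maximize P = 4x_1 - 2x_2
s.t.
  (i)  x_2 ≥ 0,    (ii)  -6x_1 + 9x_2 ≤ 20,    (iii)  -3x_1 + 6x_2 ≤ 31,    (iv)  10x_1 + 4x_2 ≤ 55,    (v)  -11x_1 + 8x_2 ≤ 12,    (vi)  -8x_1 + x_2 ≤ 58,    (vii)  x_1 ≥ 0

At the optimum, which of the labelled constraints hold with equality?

(i) and (iv)

Vertices and P = 4x_1 - 2x_2:
  (11/2, 0) → P = 22
  (0, 0) → P = 0
  (415/114, 265/57) → P = 100/19
  (52/51, 148/51) → P = -88/51
  (0, 3/2) → P = -3

The maximum is at (11/2, 0). Substituting into each constraint, equality holds for (i) and (iv); the remaining constraints have slack.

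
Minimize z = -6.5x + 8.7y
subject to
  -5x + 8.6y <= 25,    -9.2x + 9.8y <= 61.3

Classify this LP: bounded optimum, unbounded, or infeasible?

From the feasible point (-4703/502, -1275/502), moving in the direction (8.6, 5) keeps every constraint satisfied while z decreases without bound.

unbounded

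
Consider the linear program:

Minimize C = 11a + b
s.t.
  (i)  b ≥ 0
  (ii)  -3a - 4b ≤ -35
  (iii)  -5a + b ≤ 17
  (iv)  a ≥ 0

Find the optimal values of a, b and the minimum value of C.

a = 0, b = 35/4, minimum C = 35/4

Vertices and C = 11a + b:
  (35/3, 0) → C = 385/3
  (0, 35/4) → C = 35/4
  (0, 17) → C = 17
The feasible region is unbounded (it extends along (1, 5), (1, 0)), but C strictly increases along every unbounded feasible direction, so there is no improving ray and the minimum is attained at a vertex.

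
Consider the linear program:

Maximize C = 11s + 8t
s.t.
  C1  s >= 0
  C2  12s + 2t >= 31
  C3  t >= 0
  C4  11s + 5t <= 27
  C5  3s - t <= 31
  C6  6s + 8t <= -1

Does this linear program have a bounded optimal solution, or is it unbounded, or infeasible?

The boundaries 12s + 2t = 31 and 3s - t = 31 meet at (31/6, -31/2), but that point violates t ≥ 0. Every candidate vertex is excluded by some other constraint, so the feasible region is empty.

infeasible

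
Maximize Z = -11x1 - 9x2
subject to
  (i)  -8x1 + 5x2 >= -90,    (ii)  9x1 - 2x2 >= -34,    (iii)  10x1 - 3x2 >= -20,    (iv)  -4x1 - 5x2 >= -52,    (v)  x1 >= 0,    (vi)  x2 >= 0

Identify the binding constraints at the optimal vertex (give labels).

Feasible corners and Z = -11x1 - 9x2:
  (71/6, 14/15) → Z = -4157/30
  (45/4, 0) → Z = -495/4
  (28/31, 300/31) → Z = -3008/31
  (0, 20/3) → Z = -60
  (0, 0) → Z = 0

The maximum is at (0, 0). Substituting into each constraint, equality holds for (v) and (vi); the remaining constraints have slack.

(v) and (vi)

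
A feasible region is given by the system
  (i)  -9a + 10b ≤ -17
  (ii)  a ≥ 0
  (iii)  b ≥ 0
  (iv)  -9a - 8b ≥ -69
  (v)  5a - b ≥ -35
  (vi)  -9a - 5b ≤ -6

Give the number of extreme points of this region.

3

The feasible vertices (each the meet of two boundaries and inside every other half-plane) are:
  (17/9, 0)
  (413/81, 26/9)
  (23/3, 0)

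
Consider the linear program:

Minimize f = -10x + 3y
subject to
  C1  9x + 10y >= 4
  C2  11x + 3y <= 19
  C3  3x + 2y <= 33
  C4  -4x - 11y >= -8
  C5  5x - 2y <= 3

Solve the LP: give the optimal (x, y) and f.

Corner points and f = -10x + 3y:
  (-36/59, 56/59) → f = 528/59
  (19/34, -7/68) → f = -401/68
  (7/9, 4/9) → f = -58/9

x = 7/9, y = 4/9, minimum f = -58/9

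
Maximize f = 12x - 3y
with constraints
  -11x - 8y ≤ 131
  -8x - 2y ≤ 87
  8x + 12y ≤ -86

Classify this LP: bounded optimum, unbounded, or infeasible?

unbounded

From the feasible point (-31/3, -13/6), moving in the direction (12, -8) keeps every constraint satisfied while f increases without bound.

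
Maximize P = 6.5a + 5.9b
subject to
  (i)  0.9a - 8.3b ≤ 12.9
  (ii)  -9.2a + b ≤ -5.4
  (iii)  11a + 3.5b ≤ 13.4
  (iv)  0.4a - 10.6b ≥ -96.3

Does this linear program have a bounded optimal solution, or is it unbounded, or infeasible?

Corner points and P = 6.5a + 5.9b:
  (228/539, -813/539) → P = -33147/5390
  (15637/9445, -12984/9445) → P = 250349/94450
  (323/432, 1597/1080) → P = 97807/7200
The feasible region has finitely many vertices and no improving ray; the maximum is 97807/7200 at (323/432, 1597/1080).

bounded optimum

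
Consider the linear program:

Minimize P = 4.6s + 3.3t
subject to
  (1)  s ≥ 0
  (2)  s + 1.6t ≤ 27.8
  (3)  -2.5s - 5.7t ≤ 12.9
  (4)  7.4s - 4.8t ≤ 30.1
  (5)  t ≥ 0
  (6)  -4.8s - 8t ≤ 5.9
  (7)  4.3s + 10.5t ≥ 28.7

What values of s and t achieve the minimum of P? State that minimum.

Vertices and P = 4.6s + 3.3t:
  (0, 139/8) → P = 4587/80
  (0, 41/15) → P = 451/50
  (1135/104, 8781/832) → P = 707453/8320
  (15127/3278, 2765/3278) → P = 787087/32780

At the optimal vertex, s = 0 and 4.3s + 10.5t = 28.7.
Solving simultaneously gives s = 0, t = 41/15.

s = 0, t = 41/15, minimum P = 451/50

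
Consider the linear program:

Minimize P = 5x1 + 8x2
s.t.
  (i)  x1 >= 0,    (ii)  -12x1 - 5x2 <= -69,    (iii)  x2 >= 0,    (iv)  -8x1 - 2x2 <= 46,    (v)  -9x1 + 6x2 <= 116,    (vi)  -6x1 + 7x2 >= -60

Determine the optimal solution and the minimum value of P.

Extreme points and P = 5x1 + 8x2:
  (0, 69/5) → P = 552/5
  (0, 58/3) → P = 464/3
  (23/4, 0) → P = 115/4
  (10, 0) → P = 50
The feasible region is unbounded (it extends along (2, 3), (7, 6)), but P strictly increases along every unbounded feasible direction, so there is no improving ray and the minimum is attained at a vertex.

At the optimal vertex, -12x1 - 5x2 = -69 and x2 = 0.
Solving simultaneously gives x1 = 23/4, x2 = 0.

x1 = 23/4, x2 = 0, minimum P = 115/4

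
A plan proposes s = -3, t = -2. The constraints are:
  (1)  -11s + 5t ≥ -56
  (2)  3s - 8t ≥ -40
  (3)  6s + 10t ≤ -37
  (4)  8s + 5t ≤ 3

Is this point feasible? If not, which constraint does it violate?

feasible

(1): 23 ≥ -56 ✓
(2): 7 ≥ -40 ✓
(3): -38 ≤ -37 ✓
(4): -34 ≤ 3 ✓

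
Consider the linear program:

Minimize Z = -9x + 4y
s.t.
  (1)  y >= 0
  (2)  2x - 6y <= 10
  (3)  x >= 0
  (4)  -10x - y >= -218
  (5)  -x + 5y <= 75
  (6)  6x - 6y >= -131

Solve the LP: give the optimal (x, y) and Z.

x = 659/31, y = 168/31, minimum Z = -5259/31

Extreme points and Z = -9x + 4y:
  (5, 0) → Z = -45
  (0, 0) → Z = 0
  (659/31, 168/31) → Z = -5259/31
  (0, 15) → Z = 60
  (1015/51, 968/51) → Z = -5263/51

The binding constraints are 2x - 6y = 10 and -10x - y = -218.
Solving simultaneously gives x = 659/31, y = 168/31.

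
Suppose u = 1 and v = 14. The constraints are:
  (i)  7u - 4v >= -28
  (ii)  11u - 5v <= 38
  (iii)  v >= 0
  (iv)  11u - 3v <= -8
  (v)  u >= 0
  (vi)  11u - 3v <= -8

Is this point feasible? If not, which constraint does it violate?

Constraint (i): 7u - 4v = -49, which is not ≥ -28. All other constraints are satisfied.

not feasible — violates (i)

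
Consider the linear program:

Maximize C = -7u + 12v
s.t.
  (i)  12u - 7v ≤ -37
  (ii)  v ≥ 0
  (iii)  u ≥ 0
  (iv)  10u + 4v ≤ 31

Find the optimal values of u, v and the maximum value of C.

u = 0, v = 31/4, maximum C = 93

Corner points and C = -7u + 12v:
  (0, 37/7) → C = 444/7
  (69/118, 371/59) → C = 8421/118
  (0, 31/4) → C = 93

At the optimal vertex, u = 0 and 10u + 4v = 31.
Solving simultaneously gives u = 0, v = 31/4.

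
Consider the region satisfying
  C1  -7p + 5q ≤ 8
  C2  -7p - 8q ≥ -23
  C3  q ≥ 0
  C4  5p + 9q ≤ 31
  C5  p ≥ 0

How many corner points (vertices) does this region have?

4

The feasible vertices (each the meet of two boundaries and inside every other half-plane) are:
  (51/91, 31/13)
  (0, 8/5)
  (23/7, 0)
  (0, 0)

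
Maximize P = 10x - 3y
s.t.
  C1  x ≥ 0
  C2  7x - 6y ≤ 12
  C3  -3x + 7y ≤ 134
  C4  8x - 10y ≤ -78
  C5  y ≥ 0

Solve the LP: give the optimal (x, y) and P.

x = 888/31, y = 974/31, maximum P = 5958/31

The optimum lies where 7x - 6y = 12 and -3x + 7y = 134.
Solving simultaneously gives x = 888/31, y = 974/31.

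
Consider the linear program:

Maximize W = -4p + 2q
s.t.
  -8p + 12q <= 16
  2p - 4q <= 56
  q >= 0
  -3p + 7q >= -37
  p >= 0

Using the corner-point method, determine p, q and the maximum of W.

p = 0, q = 4/3, maximum W = 8/3

Feasible corners and W = -4p + 2q:
  (0, 4/3) → W = 8/3
  (122, 47) → W = -394
  (37/3, 0) → W = -148/3
  (0, 0) → W = 0
The feasible region is unbounded (it extends along (2, 1), (3, 2)), but W strictly decreases along every unbounded feasible direction, so there is no improving ray and the maximum is attained at a vertex.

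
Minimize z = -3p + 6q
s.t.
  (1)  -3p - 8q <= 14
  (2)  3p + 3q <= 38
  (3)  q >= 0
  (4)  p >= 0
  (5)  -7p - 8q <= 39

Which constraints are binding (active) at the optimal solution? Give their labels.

(2) and (3)

Extreme points and z = -3p + 6q:
  (38/3, 0) → z = -38
  (0, 38/3) → z = 76
  (0, 0) → z = 0

The minimum is at (38/3, 0). Substituting into each constraint, equality holds for (2) and (3); the remaining constraints have slack.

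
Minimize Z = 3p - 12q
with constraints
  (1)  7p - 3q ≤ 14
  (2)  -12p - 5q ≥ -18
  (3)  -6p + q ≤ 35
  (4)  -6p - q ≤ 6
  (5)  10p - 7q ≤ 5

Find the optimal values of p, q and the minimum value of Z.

Feasible corners and Z = 3p - 12q:
  (-8/3, 10) → Z = -128
  (151/134, 60/67) → Z = -987/134
  (-37/52, -45/26) → Z = 969/52

At the optimal vertex, -12p - 5q = -18 and -6p - q = 6.
Solving simultaneously gives p = -8/3, q = 10.

p = -8/3, q = 10, minimum Z = -128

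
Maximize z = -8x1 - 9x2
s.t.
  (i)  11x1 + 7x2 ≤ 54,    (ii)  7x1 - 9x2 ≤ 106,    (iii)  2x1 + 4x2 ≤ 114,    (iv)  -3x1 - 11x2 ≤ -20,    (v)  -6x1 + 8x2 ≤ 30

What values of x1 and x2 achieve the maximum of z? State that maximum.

Corner points and z = -8x1 - 9x2:
  (227/50, 29/50) → z = -2077/50
  (111/65, 327/65) → z = -3831/65
  (-17/9, 7/3) → z = -53/9

The optimum lies where -3x1 - 11x2 = -20 and -6x1 + 8x2 = 30.
Solving simultaneously gives x1 = -17/9, x2 = 7/3.

x1 = -17/9, x2 = 7/3, maximum z = -53/9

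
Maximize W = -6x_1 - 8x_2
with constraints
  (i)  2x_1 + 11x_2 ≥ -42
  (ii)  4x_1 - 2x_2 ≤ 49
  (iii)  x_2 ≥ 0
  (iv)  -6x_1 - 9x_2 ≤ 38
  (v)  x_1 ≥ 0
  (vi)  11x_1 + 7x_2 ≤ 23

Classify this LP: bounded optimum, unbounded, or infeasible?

Extreme points and W = -6x_1 - 8x_2:
  (0, 0) → W = 0
  (23/11, 0) → W = -138/11
  (0, 23/7) → W = -184/7
The feasible region has finitely many vertices and no improving ray; the maximum is 0 at (0, 0).

bounded optimum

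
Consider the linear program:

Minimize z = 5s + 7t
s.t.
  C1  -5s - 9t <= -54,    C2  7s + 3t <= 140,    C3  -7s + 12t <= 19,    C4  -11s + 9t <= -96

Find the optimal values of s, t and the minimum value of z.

Feasible corners and z = 5s + 7t:
  (183/8, -161/24) → z = 809/12
  (75/8, 19/24) → z = 629/12
  (129/8, 217/24) → z = 1727/12

The binding constraints are -5s - 9t = -54 and -11s + 9t = -96.
Solving simultaneously gives s = 75/8, t = 19/24.

s = 75/8, t = 19/24, minimum z = 629/12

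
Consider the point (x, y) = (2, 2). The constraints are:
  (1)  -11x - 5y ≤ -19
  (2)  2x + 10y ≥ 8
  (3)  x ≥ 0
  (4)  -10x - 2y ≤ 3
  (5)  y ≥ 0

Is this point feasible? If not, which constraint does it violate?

(1): -32 ≤ -19 ✓
(2): 24 ≥ 8 ✓
(3): 2 ≥ 0 ✓
(4): -24 ≤ 3 ✓
(5): 2 ≥ 0 ✓

feasible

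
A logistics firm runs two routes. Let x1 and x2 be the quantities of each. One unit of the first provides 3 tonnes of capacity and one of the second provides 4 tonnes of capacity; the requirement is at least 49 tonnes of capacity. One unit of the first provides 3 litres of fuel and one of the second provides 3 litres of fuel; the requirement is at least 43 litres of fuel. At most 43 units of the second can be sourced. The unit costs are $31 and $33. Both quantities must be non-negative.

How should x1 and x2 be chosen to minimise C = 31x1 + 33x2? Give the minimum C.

Corner points and C = 31x1 + 33x2:
  (0, 43/3) → C = 473
  (0, 43) → C = 1419
  (49/3, 0) → C = 1519/3
  (25/3, 6) → C = 1369/3
The feasible region is unbounded (it extends along (1, 0)), but C strictly increases along every unbounded feasible direction, so there is no improving ray and the minimum is attained at a vertex.

x1 = 25/3, x2 = 6, minimum C = 1369/3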